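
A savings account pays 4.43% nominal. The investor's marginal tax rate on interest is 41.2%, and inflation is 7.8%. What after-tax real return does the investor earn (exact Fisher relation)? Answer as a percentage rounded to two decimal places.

After-tax nominal return = 4.43% × (1 − 0.412) = 2.60484%.
1 + r = 1.0260484 / 1.07800 = 0.951807
After-tax real rate = 0.951807 − 1 → -4.82%.

-4.82%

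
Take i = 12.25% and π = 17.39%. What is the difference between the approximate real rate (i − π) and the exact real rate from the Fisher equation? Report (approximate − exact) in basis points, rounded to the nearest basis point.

Approximate: r ≈ 12.250% − 17.390% = -5.1400%
Exact: (1 + 0.1225)/(1 + 0.1739) − 1 = -4.3786%
Error = -5.1400% − (-4.3786%) = -0.7614% → -76 basis points.

-76 basis points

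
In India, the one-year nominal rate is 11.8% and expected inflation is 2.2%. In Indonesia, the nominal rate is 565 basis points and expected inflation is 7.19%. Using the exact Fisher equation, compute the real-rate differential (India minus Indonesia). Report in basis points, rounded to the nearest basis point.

1083 basis points

India: (1 + 0.1180)/(1 + 0.0220) − 1 = 9.3933%
Indonesia: (1 + 0.0565)/(1 + 0.0719) − 1 = -1.4367%
Differential = 9.3933% − (-1.4367%) = 10.8300% → 1083 basis points.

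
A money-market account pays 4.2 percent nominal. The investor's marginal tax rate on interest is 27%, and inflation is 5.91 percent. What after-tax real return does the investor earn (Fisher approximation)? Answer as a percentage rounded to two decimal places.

After-tax nominal return = 4.2% × (1 − 0.27) = 3.0660%.
r ≈ 3.0660% − 5.91% → -2.84%.

-2.84%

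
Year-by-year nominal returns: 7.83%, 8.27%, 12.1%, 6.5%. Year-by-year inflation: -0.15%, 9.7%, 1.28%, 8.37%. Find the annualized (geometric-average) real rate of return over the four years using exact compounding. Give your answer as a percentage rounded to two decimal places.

3.77%

Nominal growth factor = 1.0783 × 1.0827 × 1.1210 × 1.0650 = 1.39380803
Price-level growth factor = 0.9985 × 1.0970 × 1.0128 × 1.0837 = 1.20222973
Real growth factor = 1.39380803 / 1.20222973 = 1.15935249
Annualized real rate = 1.15935249^(1/4) − 1 = 3.7657% → 3.77%.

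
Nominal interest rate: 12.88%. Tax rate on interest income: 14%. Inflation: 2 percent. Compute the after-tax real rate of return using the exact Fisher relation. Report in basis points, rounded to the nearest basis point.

890 basis points

After-tax nominal return = 12.88% × (1 − 0.14) = 11.0768%.
1 + r = 1.110768 / 1.02000 = 1.088988
After-tax real rate = 1.088988 − 1 → 890 basis points.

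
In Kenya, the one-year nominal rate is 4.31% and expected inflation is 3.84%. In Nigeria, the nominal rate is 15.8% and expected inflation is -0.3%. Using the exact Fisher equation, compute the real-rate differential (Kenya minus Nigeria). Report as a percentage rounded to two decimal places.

Kenya: (1 + 0.0431)/(1 + 0.0384) − 1 = 0.4526%
Nigeria: (1 + 0.1580)/(1 − 0.0030) − 1 = 16.1484%
Differential = 0.4526% − 16.1484% = -15.6958% → -15.70%.

-15.70%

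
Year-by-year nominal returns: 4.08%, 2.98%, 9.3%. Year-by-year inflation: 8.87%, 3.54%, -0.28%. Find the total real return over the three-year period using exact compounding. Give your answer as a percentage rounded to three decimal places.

Nominal growth factor = 1.0408 × 1.0298 × 1.0930 = 1.171495
Price-level growth factor = 1.0887 × 1.0354 × 0.9972 = 1.124084
Real growth factor = 1.171495 / 1.124084 = 1.042177
Total real return = 1.042177 − 1 → 4.218%.

4.218%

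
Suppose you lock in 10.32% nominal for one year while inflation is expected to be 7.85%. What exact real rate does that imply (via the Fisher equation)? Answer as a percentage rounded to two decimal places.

2.29%

1 + r = 1.10320 / 1.07850 = 1.022902
r = 1.022902 − 1 = 2.2902%, i.e. 2.29%.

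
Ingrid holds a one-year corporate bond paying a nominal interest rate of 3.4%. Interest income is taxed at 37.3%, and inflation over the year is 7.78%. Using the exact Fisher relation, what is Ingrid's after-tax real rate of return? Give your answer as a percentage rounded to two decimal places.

After-tax nominal return = 3.4% × (1 − 0.373) = 2.1318%.
1 + r = 1.021318 / 1.07780 = 0.947595
After-tax real rate = 0.947595 − 1 → -5.24%.

-5.24%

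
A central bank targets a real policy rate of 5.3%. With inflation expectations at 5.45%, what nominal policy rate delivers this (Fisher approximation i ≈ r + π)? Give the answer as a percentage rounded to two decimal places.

10.75%

i ≈ r + π = 5.3% + 5.45% = 10.75%.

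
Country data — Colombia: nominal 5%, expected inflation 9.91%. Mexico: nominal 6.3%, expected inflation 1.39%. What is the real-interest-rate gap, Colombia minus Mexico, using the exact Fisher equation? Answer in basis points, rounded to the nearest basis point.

Colombia: (1 + 0.0500)/(1 + 0.0991) − 1 = -4.4673%
Mexico: (1 + 0.0630)/(1 + 0.0139) − 1 = 4.8427%
Differential = -4.4673% − 4.8427% = -9.3100% → -931 basis points.

-931 basis points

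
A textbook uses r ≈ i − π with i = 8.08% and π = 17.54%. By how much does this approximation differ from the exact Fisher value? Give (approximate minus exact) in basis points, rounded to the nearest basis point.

Approximate: r ≈ 8.080% − 17.540% = -9.4600%
Exact: (1 + 0.0808)/(1 + 0.1754) − 1 = -8.0483%
Error = -9.4600% − (-8.0483%) = -1.4117% → -141 basis points.

-141 basis points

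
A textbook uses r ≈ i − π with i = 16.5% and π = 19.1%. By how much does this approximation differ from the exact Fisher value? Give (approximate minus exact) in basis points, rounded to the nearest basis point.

Approximate: r ≈ 16.500% − 19.100% = -2.6000%
Exact: (1 + 0.1650)/(1 + 0.1910) − 1 = -2.1830%
Error = -2.6000% − (-2.1830%) = -0.4170% → -42 basis points.

-42 basis points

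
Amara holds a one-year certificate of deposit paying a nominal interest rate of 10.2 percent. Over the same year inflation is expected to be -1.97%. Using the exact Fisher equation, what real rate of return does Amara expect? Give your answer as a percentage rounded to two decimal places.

By the Fisher equation, 1 + r = (1 + i)/(1 + π).
1 + r = 1.10200 / 0.98030 = 1.124146
r = 1.124146 − 1 = 12.4146%, i.e. 12.41%.

12.41%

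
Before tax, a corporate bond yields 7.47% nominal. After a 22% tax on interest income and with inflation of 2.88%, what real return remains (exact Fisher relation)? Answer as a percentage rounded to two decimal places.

After-tax nominal return = 7.47% × (1 − 0.22) = 5.8266%.
1 + r = 1.058266 / 1.02880 = 1.028641
After-tax real rate = 1.028641 − 1 → 2.86%.

2.86%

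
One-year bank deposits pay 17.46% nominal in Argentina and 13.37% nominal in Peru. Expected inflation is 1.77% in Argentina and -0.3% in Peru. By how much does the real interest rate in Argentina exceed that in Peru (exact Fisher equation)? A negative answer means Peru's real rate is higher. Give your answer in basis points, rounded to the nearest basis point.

171 basis points

Argentina: (1 + 0.1746)/(1 + 0.0177) − 1 = 15.4171%
Peru: (1 + 0.1337)/(1 − 0.0030) − 1 = 13.7111%
Differential = 15.4171% − 13.7111% = 1.7060% → 171 basis points.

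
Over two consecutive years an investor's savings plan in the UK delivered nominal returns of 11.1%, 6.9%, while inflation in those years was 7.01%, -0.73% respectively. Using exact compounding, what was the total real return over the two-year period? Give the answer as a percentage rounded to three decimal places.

Compound the nominal returns: 1.1110 × 1.0690 = 1.187659.
Compound inflation: 1.0701 × 0.9927 = 1.062288.
Deflate: 1.187659 / 1.062288 = 1.118019.
Total real return = 1.118019 − 1 → 11.802%.

11.802%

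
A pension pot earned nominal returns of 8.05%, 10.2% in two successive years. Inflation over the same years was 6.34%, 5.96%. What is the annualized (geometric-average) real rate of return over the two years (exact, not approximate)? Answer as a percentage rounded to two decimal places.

2.80%

Nominal growth factor = 1.0805 × 1.1020 = 1.19071100
Price-level growth factor = 1.0634 × 1.0596 = 1.12677864
Real growth factor = 1.19071100 / 1.12677864 = 1.05673906
Annualized real rate = 1.05673906^(1/2) − 1 = 2.7978% → 2.80%.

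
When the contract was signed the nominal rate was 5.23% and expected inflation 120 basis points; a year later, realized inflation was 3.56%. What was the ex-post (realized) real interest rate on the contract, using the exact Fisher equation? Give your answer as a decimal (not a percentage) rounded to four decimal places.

Ex-post: (1 + 0.0523)/(1 + 0.0356) − 1 = 1.6126%
So the realized real rate is 0.0161.

0.0161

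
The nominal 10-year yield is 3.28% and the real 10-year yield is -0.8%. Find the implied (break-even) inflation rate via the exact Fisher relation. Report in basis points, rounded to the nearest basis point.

411 basis points

(1 + π) = (1 + i)/(1 + r) = 1.03280 / 0.99200 = 1.041129
Break-even inflation = 1.041129 − 1 → 411 basis points.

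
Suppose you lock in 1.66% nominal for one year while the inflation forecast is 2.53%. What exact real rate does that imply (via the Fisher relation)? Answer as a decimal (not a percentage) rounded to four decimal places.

1 + r = 1.01660 / 1.02530 = 0.991515
r = 0.991515 − 1 = -0.8485%, i.e. -0.0085.

-0.0085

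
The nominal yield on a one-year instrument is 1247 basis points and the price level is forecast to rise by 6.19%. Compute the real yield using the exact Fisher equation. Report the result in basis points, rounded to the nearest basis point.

1 + r = 1.12470 / 1.06190 = 1.059139
r = 1.059139 − 1 = 5.9139%, i.e. 591 basis points.

591 basis points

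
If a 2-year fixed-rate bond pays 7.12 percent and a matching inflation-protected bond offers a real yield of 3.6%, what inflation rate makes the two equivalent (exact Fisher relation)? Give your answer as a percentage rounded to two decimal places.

(1 + π) = (1 + i)/(1 + r) = 1.07120 / 1.03600 = 1.033977
Break-even inflation = 1.033977 − 1 → 3.40%.

3.40%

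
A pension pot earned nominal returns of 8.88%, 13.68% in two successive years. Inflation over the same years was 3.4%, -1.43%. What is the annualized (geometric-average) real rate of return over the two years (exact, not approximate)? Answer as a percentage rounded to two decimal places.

10.20%

Nominal growth factor = 1.0888 × 1.1368 = 1.23774784
Price-level growth factor = 1.0340 × 0.9857 = 1.01921380
Real growth factor = 1.23774784 / 1.01921380 = 1.21441433
Annualized real rate = 1.21441433^(1/2) − 1 = 10.2005% → 10.20%.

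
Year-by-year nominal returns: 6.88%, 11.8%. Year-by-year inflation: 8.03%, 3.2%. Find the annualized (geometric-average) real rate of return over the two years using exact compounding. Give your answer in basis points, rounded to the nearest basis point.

353 basis points

Nominal growth factor = 1.0688 × 1.1180 = 1.19491840
Price-level growth factor = 1.0803 × 1.0320 = 1.11486960
Real growth factor = 1.19491840 / 1.11486960 = 1.07180104
Annualized real rate = 1.07180104^(1/2) − 1 = 3.5278% → 353 basis points.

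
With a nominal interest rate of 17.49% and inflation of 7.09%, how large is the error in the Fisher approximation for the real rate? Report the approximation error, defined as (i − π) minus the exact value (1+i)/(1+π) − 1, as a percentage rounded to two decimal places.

Approximate: r ≈ 17.490% − 7.090% = 10.4000%
Exact: (1 + 0.1749)/(1 + 0.0709) − 1 = 9.7115%
Error = 10.4000% − 9.7115% = 0.6885% → 0.69%.

0.69%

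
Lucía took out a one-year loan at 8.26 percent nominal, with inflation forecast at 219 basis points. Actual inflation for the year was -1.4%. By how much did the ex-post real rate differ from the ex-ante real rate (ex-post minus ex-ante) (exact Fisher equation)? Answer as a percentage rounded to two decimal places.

Ex-ante: (1 + 0.0826)/(1 + 0.0219) − 1 = 5.9399%
Ex-post: (1 + 0.0826)/(1 − 0.0140) − 1 = 9.7972%
Difference (ex-post − ex-ante) = 3.8572% → 3.86%.

3.86%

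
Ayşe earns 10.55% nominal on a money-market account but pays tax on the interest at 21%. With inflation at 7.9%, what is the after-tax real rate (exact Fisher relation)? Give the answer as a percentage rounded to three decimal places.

After-tax nominal return = 10.55% × (1 − 0.21) = 8.3345%.
1 + r = 1.083345 / 1.07900 = 1.004027
After-tax real rate = 1.004027 − 1 → 0.403%.

0.403%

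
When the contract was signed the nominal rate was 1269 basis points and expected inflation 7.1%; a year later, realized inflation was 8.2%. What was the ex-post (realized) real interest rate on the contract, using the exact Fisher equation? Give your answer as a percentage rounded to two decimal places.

Ex-post: (1 + 0.1269)/(1 + 0.0820) − 1 = 4.1497%
So the realized real rate is 4.15%.

4.15%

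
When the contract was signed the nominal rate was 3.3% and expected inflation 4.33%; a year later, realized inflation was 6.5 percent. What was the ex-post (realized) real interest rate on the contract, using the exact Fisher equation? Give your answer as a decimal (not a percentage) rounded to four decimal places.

Ex-post: (1 + 0.0330)/(1 + 0.0650) − 1 = -3.0047%
So the realized real rate is -0.0300.

-0.0300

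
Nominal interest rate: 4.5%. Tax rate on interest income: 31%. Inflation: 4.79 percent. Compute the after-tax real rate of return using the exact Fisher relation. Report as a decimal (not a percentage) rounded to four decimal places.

After-tax nominal return = 4.5% × (1 − 0.31) = 3.1050%.
1 + r = 1.03105 / 1.04790 = 0.983920
After-tax real rate = 0.983920 − 1 → -0.0161.

-0.0161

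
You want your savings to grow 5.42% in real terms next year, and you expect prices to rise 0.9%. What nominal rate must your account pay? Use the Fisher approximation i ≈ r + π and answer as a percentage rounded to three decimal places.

6.320%

i ≈ r + π = 5.42% + 0.9% = 6.320%.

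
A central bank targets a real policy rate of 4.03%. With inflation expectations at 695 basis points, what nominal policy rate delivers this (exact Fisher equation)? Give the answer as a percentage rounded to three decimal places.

(1 + i) = (1 + r)(1 + π) = 1.04030 × 1.06950 = 1.11260085
i = 1.11260085 − 1, so the required nominal rate is 11.260%.

11.260%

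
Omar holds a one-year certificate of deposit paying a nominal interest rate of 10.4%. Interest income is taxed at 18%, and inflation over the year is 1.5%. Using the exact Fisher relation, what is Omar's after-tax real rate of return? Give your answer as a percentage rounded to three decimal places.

After-tax nominal return = 10.4% × (1 − 0.18) = 8.5280%.
1 + r = 1.08528 / 1.01500 = 1.069241
After-tax real rate = 1.069241 − 1 → 6.924%.

6.924%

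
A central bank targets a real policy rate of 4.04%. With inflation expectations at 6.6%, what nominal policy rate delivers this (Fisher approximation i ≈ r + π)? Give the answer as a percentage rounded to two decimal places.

10.64%

i ≈ r + π = 4.04% + 6.6% = 10.64%.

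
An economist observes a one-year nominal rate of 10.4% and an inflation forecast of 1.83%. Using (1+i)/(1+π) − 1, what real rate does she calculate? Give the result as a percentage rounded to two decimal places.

8.42%

By the Fisher identity, 1 + r = (1 + i)/(1 + π).
1 + r = 1.10400 / 1.01830 = 1.084160
r = 1.084160 − 1 = 8.4160%, i.e. 8.42%.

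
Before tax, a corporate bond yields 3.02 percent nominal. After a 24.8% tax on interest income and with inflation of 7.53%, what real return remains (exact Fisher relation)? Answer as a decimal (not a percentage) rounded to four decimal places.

-0.0489

After-tax nominal return = 3.02% × (1 − 0.248) = 2.27104%.
1 + r = 1.0227104 / 1.07530 = 0.951093
After-tax real rate = 0.951093 − 1 → -0.0489.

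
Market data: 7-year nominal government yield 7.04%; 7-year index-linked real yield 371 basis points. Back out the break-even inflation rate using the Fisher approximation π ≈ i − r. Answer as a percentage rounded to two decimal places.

3.33%

π ≈ i − r = 7.04% − 3.71% → 3.33%.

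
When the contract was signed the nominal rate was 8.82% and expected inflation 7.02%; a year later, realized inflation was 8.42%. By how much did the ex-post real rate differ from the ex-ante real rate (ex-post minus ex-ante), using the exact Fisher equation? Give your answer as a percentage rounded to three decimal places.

-1.313%

Ex-ante: (1 + 0.0882)/(1 + 0.0702) − 1 = 1.6819%
Ex-post: (1 + 0.0882)/(1 + 0.0842) − 1 = 0.3689%
Difference (ex-post − ex-ante) = -1.3130% → -1.313%.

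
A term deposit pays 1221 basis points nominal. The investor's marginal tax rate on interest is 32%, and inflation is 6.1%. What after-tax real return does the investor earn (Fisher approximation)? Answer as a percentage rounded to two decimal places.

After-tax nominal return = 12.21% × (1 − 0.32) = 8.3028%.
r ≈ 8.3028% − 6.1% → 2.20%.

2.20%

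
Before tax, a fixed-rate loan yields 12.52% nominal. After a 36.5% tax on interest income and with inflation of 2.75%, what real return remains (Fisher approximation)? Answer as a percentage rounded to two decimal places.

5.20%

After-tax nominal return = 12.52% × (1 − 0.365) = 7.9502%.
r ≈ 7.9502% − 2.75% → 5.20%.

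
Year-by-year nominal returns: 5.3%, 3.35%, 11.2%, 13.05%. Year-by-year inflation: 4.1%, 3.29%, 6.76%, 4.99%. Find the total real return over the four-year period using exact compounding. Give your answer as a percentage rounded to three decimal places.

13.514%

Nominal growth factor = 1.0530 × 1.0335 × 1.1120 × 1.1305 = 1.368089
Price-level growth factor = 1.0410 × 1.0329 × 1.0676 × 1.0499 = 1.205218
Real growth factor = 1.368089 / 1.205218 = 1.135138
Total real return = 1.135138 − 1 → 13.514%.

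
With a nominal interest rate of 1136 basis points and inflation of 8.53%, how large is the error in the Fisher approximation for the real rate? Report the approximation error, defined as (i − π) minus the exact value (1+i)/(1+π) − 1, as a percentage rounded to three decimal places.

0.222%

Approximate: r ≈ 11.360% − 8.530% = 2.8300%
Exact: (1 + 0.1136)/(1 + 0.0853) − 1 = 2.6076%
Error = 2.8300% − 2.6076% = 0.2224% → 0.222%.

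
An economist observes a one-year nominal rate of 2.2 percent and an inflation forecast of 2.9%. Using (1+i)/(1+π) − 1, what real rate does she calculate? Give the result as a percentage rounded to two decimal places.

1 + r = 1.02200 / 1.02900 = 0.993197
r = 0.993197 − 1 = -0.6803%, i.e. -0.68%.

-0.68%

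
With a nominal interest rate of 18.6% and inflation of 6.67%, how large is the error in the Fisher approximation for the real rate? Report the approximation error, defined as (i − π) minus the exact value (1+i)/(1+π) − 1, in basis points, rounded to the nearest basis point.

75 basis points

Approximate: r ≈ 18.600% − 6.670% = 11.9300%
Exact: (1 + 0.1860)/(1 + 0.0667) − 1 = 11.1840%
Error = 11.9300% − 11.1840% = 0.7460% → 75 basis points.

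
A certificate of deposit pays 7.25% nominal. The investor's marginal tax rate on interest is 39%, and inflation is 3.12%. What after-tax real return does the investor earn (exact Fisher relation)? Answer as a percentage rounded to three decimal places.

1.263%

After-tax nominal return = 7.25% × (1 − 0.39) = 4.4225%.
1 + r = 1.044225 / 1.03120 = 1.012631
After-tax real rate = 1.012631 − 1 → 1.263%.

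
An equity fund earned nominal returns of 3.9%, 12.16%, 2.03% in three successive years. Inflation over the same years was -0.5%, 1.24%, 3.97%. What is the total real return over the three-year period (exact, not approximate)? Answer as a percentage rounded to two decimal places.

Compound the nominal returns: 1.0390 × 1.1216 × 1.0203 = 1.188999.
Compound inflation: 0.9950 × 1.0124 × 1.0397 = 1.047329.
Deflate: 1.188999 / 1.047329 = 1.135267.
Total real return = 1.135267 − 1 → 13.53%.

13.53%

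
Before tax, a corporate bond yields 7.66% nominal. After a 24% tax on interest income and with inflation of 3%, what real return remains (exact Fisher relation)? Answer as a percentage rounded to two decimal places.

After-tax nominal return = 7.66% × (1 − 0.24) = 5.8216%.
1 + r = 1.058216 / 1.03000 = 1.027394
After-tax real rate = 1.027394 − 1 → 2.74%.

2.74%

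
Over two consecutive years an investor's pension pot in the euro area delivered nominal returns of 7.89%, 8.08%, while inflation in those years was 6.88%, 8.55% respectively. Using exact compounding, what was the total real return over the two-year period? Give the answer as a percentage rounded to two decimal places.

0.51%

Nominal growth factor = 1.0789 × 1.0808 = 1.166075
Price-level growth factor = 1.0688 × 1.0855 = 1.160182
Real growth factor = 1.166075 / 1.160182 = 1.005079
Total real return = 1.005079 − 1 → 0.51%.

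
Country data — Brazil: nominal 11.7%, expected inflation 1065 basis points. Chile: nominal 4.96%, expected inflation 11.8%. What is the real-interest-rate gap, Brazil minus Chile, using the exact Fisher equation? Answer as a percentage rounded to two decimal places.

7.07%

Brazil: (1 + 0.1170)/(1 + 0.1065) − 1 = 0.9489%
Chile: (1 + 0.0496)/(1 + 0.1180) − 1 = -6.1181%
Differential = 0.9489% − (-6.1181%) = 7.0670% → 7.07%.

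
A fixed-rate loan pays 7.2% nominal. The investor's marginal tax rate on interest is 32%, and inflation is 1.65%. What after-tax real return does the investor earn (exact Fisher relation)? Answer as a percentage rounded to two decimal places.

After-tax nominal return = 7.2% × (1 − 0.32) = 4.8960%.
1 + r = 1.04896 / 1.01650 = 1.031933
After-tax real rate = 1.031933 − 1 → 3.19%.

3.19%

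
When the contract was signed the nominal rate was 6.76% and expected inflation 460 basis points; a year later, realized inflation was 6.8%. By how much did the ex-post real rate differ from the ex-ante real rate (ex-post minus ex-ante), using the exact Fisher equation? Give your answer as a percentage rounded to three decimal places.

Ex-ante: (1 + 0.0676)/(1 + 0.0460) − 1 = 2.06501%
Ex-post: (1 + 0.0676)/(1 + 0.0680) − 1 = -0.03745%
Difference (ex-post − ex-ante) = -2.10246% → -2.102%.

-2.102%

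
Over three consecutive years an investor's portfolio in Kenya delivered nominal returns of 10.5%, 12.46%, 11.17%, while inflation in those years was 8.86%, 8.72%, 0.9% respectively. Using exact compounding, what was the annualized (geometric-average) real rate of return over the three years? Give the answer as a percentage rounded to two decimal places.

4.98%

Nominal growth factor = 1.1050 × 1.1246 × 1.1117 = 1.38149069
Price-level growth factor = 1.0886 × 1.0872 × 1.0090 = 1.19417765
Real growth factor = 1.38149069 / 1.19417765 = 1.15685525
Annualized real rate = 1.15685525^(1/3) − 1 = 4.9767% → 4.98%.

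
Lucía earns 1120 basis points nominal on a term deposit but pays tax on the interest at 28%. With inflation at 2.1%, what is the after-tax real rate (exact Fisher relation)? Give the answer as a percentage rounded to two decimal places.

5.84%

After-tax nominal return = 11.2% × (1 − 0.28) = 8.0640%.
1 + r = 1.08064 / 1.02100 = 1.058413
After-tax real rate = 1.058413 − 1 → 5.84%.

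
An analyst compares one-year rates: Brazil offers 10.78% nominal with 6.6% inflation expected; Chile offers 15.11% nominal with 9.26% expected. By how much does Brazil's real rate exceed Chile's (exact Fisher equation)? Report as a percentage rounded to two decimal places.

Brazil: (1 + 0.1078)/(1 + 0.0660) − 1 = 3.9212%
Chile: (1 + 0.1511)/(1 + 0.0926) − 1 = 5.3542%
Differential = 3.9212% − 5.3542% = -1.4330% → -1.43%.

-1.43%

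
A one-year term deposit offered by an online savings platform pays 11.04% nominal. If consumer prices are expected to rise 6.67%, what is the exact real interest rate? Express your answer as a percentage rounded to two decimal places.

By the Fisher identity, 1 + r = (1 + i)/(1 + π).
1 + r = 1.11040 / 1.06670 = 1.040967
r = 1.040967 − 1 = 4.0967%, i.e. 4.10%.

4.10%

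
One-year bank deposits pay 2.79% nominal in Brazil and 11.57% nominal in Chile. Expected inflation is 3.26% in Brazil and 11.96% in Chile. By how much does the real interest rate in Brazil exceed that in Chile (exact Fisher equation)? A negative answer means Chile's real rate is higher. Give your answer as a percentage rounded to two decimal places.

-0.11%

Brazil: (1 + 0.0279)/(1 + 0.0326) − 1 = -0.4552%
Chile: (1 + 0.1157)/(1 + 0.1196) − 1 = -0.3483%
Differential = -0.4552% − (-0.3483%) = -0.1068% → -0.11%.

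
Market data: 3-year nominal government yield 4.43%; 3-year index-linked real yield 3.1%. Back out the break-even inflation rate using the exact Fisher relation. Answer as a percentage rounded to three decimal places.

1.290%

(1 + π) = (1 + i)/(1 + r) = 1.04430 / 1.03100 = 1.012900
Break-even inflation = 1.012900 − 1 → 1.290%.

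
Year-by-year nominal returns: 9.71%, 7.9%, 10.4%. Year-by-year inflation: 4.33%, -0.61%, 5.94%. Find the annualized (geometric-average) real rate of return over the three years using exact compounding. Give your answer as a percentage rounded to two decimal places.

5.96%

Nominal growth factor = 1.0971 × 1.0790 × 1.1040 = 1.30688307
Price-level growth factor = 1.0433 × 0.9939 × 1.0594 = 1.09852986
Real growth factor = 1.30688307 / 1.09852986 = 1.18966550
Annualized real rate = 1.18966550^(1/3) − 1 = 5.9599% → 5.96%.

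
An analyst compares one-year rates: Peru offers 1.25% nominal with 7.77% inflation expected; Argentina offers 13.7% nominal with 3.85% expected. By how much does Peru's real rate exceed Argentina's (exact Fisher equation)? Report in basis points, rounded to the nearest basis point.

-1553 basis points

Peru: (1 + 0.0125)/(1 + 0.0777) − 1 = -6.0499%
Argentina: (1 + 0.1370)/(1 + 0.0385) − 1 = 9.4848%
Differential = -6.0499% − 9.4848% = -15.5348% → -1553 basis points.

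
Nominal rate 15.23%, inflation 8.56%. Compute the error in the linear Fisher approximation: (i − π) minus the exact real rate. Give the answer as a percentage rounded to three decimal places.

Approximate: r ≈ 15.230% − 8.560% = 6.6700%
Exact: (1 + 0.1523)/(1 + 0.0856) − 1 = 6.1441%
Error = 6.6700% − 6.1441% = 0.5259% → 0.526%.

0.526%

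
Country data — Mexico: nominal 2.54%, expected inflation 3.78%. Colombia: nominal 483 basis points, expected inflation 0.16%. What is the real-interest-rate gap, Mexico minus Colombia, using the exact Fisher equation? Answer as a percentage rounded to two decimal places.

Mexico: (1 + 0.0254)/(1 + 0.0378) − 1 = -1.1948%
Colombia: (1 + 0.0483)/(1 + 0.0016) − 1 = 4.6625%
Differential = -1.1948% − 4.6625% = -5.8574% → -5.86%.

-5.86%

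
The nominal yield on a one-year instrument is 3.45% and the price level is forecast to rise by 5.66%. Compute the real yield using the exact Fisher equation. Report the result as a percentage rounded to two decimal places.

-2.09%

1 + r = 1.03450 / 1.05660 = 0.979084
r = 0.979084 − 1 = -2.0916%, i.e. -2.09%.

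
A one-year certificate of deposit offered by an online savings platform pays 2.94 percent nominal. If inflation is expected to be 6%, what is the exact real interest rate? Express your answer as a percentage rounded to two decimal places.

-2.89%

By the Fisher equation, 1 + r = (1 + i)/(1 + π).
1 + r = 1.02940 / 1.06000 = 0.971132
r = 0.971132 − 1 = -2.8868%, i.e. -2.89%.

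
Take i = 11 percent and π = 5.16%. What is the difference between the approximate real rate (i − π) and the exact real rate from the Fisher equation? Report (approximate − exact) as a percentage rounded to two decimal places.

0.29%

Approximate: r ≈ 11.000% − 5.160% = 5.8400%
Exact: (1 + 0.1100)/(1 + 0.0516) − 1 = 5.5534%
Error = 5.8400% − 5.5534% = 0.2866% → 0.29%.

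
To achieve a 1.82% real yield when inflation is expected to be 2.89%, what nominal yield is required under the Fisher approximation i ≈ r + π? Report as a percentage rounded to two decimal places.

4.71%

i ≈ r + π = 1.82% + 2.89% = 4.71%.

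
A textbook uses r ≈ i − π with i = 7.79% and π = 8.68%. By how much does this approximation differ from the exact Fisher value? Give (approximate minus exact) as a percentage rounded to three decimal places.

Approximate: r ≈ 7.790% − 8.680% = -0.8900%
Exact: (1 + 0.0779)/(1 + 0.0868) − 1 = -0.8189%
Error = -0.8900% − (-0.8189%) = -0.0711% → -0.071%.

-0.071%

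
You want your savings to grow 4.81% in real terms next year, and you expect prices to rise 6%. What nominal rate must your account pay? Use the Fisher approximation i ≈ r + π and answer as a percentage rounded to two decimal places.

i ≈ r + π = 4.81% + 6% = 10.81%.

10.81%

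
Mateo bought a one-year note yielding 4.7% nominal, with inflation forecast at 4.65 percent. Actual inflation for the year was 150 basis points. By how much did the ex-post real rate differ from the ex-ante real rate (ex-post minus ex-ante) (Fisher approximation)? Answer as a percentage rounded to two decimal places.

3.15%

Ex-ante: 4.7% − 4.65% = 0.050%
Ex-post: 4.7% − 1.5% = 3.200%
Difference (ex-post − ex-ante) = 3.1500% → 3.15%.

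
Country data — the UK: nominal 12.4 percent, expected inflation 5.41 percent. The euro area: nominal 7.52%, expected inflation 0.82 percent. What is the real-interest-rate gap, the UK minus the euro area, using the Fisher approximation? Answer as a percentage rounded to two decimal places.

0.29%

The UK: 12.4% − 5.41% = 6.990%
The euro area: 7.52% − 0.82% = 6.700%
Differential = 0.290% → 0.29%.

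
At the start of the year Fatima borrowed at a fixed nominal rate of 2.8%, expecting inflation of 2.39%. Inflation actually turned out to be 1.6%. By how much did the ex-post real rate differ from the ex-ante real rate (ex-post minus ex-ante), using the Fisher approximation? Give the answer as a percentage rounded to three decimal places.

0.790%

Ex-ante: 2.8% − 2.39% = 0.410%
Ex-post: 2.8% − 1.6% = 1.200%
Difference (ex-post − ex-ante) = 0.7900% → 0.790%.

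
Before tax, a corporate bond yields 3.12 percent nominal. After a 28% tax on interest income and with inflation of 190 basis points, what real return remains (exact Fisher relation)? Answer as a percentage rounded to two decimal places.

After-tax nominal return = 3.12% × (1 − 0.28) = 2.2464%.
1 + r = 1.022464 / 1.01900 = 1.003399
After-tax real rate = 1.003399 − 1 → 0.34%.

0.34%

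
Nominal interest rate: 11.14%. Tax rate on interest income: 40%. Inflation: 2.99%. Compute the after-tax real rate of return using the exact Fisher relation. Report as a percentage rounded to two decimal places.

3.59%

After-tax nominal return = 11.14% × (1 − 0.4) = 6.6840%.
1 + r = 1.06684 / 1.02990 = 1.035868
After-tax real rate = 1.035868 − 1 → 3.59%.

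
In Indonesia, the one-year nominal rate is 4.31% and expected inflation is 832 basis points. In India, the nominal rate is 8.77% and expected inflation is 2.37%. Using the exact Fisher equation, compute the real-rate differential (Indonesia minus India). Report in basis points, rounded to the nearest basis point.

Indonesia: (1 + 0.0431)/(1 + 0.0832) − 1 = -3.7020%
India: (1 + 0.0877)/(1 + 0.0237) − 1 = 6.2518%
Differential = -3.7020% − 6.2518% = -9.9538% → -995 basis points.

-995 basis points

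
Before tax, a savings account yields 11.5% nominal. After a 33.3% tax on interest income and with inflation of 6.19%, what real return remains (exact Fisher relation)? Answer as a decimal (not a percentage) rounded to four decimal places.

0.0139

After-tax nominal return = 11.5% × (1 − 0.333) = 7.6705%.
1 + r = 1.076705 / 1.06190 = 1.013942
After-tax real rate = 1.013942 − 1 → 0.0139.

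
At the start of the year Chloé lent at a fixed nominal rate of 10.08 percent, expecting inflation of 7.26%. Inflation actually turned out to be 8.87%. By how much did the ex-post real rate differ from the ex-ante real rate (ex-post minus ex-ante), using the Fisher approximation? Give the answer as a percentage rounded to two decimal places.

Ex-ante: 10.08% − 7.26% = 2.820%
Ex-post: 10.08% − 8.87% = 1.210%
Difference (ex-post − ex-ante) = -1.6100% → -1.61%.

-1.61%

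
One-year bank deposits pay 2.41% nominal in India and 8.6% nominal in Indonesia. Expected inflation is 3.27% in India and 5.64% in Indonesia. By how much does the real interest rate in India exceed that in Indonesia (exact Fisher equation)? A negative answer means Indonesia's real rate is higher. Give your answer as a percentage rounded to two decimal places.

India: (1 + 0.0241)/(1 + 0.0327) − 1 = -0.8328%
Indonesia: (1 + 0.0860)/(1 + 0.0564) − 1 = 2.8020%
Differential = -0.8328% − 2.8020% = -3.6347% → -3.63%.

-3.63%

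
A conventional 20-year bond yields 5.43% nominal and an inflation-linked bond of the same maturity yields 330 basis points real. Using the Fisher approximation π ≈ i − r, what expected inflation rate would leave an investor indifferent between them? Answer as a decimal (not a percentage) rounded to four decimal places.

0.0213

π ≈ i − r = 5.43% − 3.3% → 0.0213.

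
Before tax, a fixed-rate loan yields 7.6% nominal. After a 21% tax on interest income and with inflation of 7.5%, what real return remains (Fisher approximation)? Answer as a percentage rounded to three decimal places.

-1.496%

After-tax nominal return = 7.6% × (1 − 0.21) = 6.0040%.
r ≈ 6.0040% − 7.5% → -1.496%.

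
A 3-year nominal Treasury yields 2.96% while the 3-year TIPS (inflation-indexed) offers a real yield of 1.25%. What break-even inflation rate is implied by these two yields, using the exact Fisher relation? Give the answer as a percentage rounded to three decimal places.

1.689%

(1 + π) = (1 + i)/(1 + r) = 1.02960 / 1.01250 = 1.016889
Break-even inflation = 1.016889 − 1 → 1.689%.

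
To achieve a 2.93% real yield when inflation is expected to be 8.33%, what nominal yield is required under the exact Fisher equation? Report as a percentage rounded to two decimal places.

11.50%

(1 + i) = (1 + r)(1 + π) = 1.02930 × 1.08330 = 1.11504069
i = 1.11504069 − 1, so the required nominal rate is 11.50%.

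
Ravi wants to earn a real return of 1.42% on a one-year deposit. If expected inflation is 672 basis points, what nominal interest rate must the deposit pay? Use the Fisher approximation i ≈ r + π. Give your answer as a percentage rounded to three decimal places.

8.140%

i ≈ r + π = 1.42% + 6.72% = 8.140%.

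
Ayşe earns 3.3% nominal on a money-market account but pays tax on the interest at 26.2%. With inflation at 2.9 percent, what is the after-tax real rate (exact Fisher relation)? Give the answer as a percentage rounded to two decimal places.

After-tax nominal return = 3.3% × (1 − 0.262) = 2.4354%.
1 + r = 1.024354 / 1.02900 = 0.995485
After-tax real rate = 0.995485 − 1 → -0.45%.

-0.45%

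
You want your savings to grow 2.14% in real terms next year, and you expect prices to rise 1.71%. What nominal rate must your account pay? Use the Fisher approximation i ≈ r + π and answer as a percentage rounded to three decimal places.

3.850%

i ≈ r + π = 2.14% + 1.71% = 3.850%.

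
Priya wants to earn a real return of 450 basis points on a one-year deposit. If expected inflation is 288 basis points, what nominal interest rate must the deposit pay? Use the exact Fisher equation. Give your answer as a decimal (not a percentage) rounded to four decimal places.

(1 + i) = (1 + r)(1 + π) = 1.04500 × 1.02880 = 1.075096
i = 1.075096 − 1, so the required nominal rate is 0.0751.

0.0751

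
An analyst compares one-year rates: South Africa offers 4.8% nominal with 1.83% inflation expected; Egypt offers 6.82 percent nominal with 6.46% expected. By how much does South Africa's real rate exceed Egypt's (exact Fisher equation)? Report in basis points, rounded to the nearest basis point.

South Africa: (1 + 0.0480)/(1 + 0.0183) − 1 = 2.9166%
Egypt: (1 + 0.0682)/(1 + 0.0646) − 1 = 0.3382%
Differential = 2.9166% − 0.3382% = 2.5785% → 258 basis points.

258 basis points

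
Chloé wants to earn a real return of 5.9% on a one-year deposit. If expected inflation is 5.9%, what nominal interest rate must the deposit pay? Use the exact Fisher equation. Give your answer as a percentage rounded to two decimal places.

12.15%

(1 + i) = (1 + r)(1 + π) = 1.05900 × 1.05900 = 1.121481
i = 1.121481 − 1, so the required nominal rate is 12.15%.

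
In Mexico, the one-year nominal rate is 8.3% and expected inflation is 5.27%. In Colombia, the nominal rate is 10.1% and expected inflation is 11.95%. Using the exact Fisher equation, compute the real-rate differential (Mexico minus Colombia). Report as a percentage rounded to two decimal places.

Mexico: (1 + 0.0830)/(1 + 0.0527) − 1 = 2.8783%
Colombia: (1 + 0.1010)/(1 + 0.1195) − 1 = -1.6525%
Differential = 2.8783% − (-1.6525%) = 4.5308% → 4.53%.

4.53%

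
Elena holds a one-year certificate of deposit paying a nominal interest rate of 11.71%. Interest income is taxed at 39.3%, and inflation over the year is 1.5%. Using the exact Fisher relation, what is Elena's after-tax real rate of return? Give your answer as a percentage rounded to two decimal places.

After-tax nominal return = 11.71% × (1 − 0.393) = 7.10797%.
1 + r = 1.0710797 / 1.01500 = 1.055251
After-tax real rate = 1.055251 − 1 → 5.53%.

5.53%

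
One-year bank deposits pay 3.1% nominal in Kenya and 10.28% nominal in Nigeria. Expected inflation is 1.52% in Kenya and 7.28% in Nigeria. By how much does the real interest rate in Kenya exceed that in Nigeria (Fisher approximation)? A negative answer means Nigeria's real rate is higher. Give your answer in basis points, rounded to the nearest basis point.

-142 basis points

Kenya: 3.1% − 1.52% = 1.580%
Nigeria: 10.28% − 7.28% = 3.000%
Differential = -1.420% → -142 basis points.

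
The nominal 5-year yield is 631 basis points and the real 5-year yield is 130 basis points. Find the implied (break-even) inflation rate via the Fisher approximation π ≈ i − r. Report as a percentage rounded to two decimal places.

π ≈ i − r = 6.31% − 1.3% → 5.01%.

5.01%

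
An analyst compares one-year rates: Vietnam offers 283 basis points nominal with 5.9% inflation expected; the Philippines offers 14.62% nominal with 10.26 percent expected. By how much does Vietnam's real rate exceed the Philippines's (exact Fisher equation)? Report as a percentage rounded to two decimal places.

Vietnam: (1 + 0.0283)/(1 + 0.0590) − 1 = -2.8990%
The Philippines: (1 + 0.1462)/(1 + 0.1026) − 1 = 3.9543%
Differential = -2.8990% − 3.9543% = -6.8533% → -6.85%.

-6.85%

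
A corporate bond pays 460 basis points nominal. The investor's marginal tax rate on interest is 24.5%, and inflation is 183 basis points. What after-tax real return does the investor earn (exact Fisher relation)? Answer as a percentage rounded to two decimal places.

1.61%

After-tax nominal return = 4.6% × (1 − 0.245) = 3.4730%.
1 + r = 1.03473 / 1.01830 = 1.016135
After-tax real rate = 1.016135 − 1 → 1.61%.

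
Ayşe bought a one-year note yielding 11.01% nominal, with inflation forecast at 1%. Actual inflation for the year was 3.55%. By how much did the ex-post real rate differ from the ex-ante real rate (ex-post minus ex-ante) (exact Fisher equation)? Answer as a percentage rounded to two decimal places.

Ex-ante: (1 + 0.1101)/(1 + 0.0100) − 1 = 9.9109%
Ex-post: (1 + 0.1101)/(1 + 0.0355) − 1 = 7.2042%
Difference (ex-post − ex-ante) = -2.7066% → -2.71%.

-2.71%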